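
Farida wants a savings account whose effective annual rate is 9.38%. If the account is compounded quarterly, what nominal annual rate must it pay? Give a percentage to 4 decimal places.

(1 + r/4)^4 − 1 = 0.0938, so 1 + r/4 = 1.0938^(1/4).
r/4 = 0.022668, so r = 0.090670 = 9.0670%.

9.0670%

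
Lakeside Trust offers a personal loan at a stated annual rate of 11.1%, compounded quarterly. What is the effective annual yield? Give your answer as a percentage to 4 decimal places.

11.5706%

EAR = (1 + 0.111/4)^4 − 1.
= 1.115706 − 1 = 11.5706%.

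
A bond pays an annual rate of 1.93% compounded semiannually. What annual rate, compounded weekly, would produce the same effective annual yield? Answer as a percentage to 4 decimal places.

EAR = (1 + 0.0193/2)^2 − 1 = 0.019393.
Solve (1 + r/52)^52 = 1.019393: r/52 = 1.019393^(1/52) − 1 = 0.000369, so r = 0.019211 = 1.9211%.

1.9211%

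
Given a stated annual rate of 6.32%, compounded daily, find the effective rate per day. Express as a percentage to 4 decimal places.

0.0173%

With a nominal annual rate compounded daily, the periodic rate is the nominal rate divided by 365.
i = 0.0632 / 365 = 0.0001732 = 0.0173%.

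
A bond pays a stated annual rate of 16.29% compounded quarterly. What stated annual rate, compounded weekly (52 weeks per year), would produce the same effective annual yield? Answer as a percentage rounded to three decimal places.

EAR = (1 + 0.1629/4)^4 − 1 = 0.173124.
Solve (1 + r/52)^52 = 1.173124: r/52 = 1.173124^(1/52) − 1 = 0.003075, so r = 0.159916 = 15.992%.

15.992%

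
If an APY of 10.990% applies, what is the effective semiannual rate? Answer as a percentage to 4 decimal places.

The per-half-year rate i satisfies (1 + i)^2 = 1 + 0.10990.
i = 1.10990^(1/2) − 1 = 0.0535179 = 5.3518%.

5.3518%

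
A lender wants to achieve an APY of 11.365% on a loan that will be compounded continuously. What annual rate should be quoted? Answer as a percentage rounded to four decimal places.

Continuous: nominal r satisfies e^r − 1 = 0.11365.
r = ln(1 + 0.11365) = ln(1.11365) = 0.107643 = 10.7643%.

10.7643%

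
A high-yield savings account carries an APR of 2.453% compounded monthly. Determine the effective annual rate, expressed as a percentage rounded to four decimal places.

EAR = (1 + 0.02453/12)^12 − 1.
= (1 + 0.002044)^12 − 1 = 1.024808 − 1 = 2.4808%.

2.4808%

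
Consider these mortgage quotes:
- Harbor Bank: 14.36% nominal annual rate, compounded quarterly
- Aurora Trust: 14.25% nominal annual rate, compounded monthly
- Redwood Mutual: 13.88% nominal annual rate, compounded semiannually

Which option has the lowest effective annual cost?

Redwood Mutual

Harbor Bank: (1 + 0.1436/4)^4 − 1 = 15.152%
Aurora Trust: (1 + 0.1425/12)^12 − 1 = 15.219%
Redwood Mutual: (1 + 0.1388/2)^2 − 1 = 14.362%
The lowest effective annual rate is Redwood Mutual at 14.362%.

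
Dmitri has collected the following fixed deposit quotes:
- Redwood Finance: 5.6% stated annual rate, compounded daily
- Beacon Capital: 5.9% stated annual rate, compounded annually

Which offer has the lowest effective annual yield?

Redwood Finance: (1 + 0.056/365)^365 − 1 = 5.759%
Beacon Capital: compounded annually, EAR = 5.900%
The lowest effective annual rate is Redwood Finance at 5.759%.

Redwood Finance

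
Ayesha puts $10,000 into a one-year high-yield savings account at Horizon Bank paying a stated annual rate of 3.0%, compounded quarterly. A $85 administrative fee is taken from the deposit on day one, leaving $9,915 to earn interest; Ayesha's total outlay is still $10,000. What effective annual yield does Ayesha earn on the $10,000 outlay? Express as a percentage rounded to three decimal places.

Value after one year: 9,915 × (1 + 0.030/4)^4 = 9,915 × 1.030339 = $10,215.81.
Effective yield on the $10,000 outlay: 10,215.81 / 10,000 − 1 = 0.021581 = 2.158%.

2.158%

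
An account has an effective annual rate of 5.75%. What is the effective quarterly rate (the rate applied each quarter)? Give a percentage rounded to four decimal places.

The per-quarter rate i satisfies (1 + i)^4 = 1 + 0.0575.
i = 1.0575^(1/4) − 1 = 0.0140750 = 1.4075%.

1.4075%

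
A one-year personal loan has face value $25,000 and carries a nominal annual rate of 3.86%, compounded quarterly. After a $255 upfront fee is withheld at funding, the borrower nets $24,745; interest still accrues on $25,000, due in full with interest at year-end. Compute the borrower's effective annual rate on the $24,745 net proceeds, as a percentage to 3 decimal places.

4.987%

Amount owed after one year: 25,000 × (1 + 0.0386/4)^4 = 25,000 × 1.039162 = $25,979.06.
Effective rate on net proceeds: 25,979.06 / 24,745 − 1 = 0.049871 = 4.987%.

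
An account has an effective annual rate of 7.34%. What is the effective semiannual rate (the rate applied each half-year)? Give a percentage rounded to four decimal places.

3.6050%

The per-half-year rate i satisfies (1 + i)^2 = 1 + 0.0734.
i = 1.0734^(1/2) − 1 = 0.0360502 = 3.6050%.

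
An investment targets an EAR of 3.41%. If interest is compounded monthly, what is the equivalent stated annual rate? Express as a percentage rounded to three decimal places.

3.358%

(1 + r/12)^12 − 1 = 0.0341, so 1 + r/12 = 1.0341^(1/12).
r/12 = 0.002798, so r = 0.033578 = 3.358%.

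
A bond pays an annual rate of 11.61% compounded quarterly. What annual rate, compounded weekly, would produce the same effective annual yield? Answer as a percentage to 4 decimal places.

EAR = (1 + 0.1161/4)^4 − 1 = 0.121253.
Solve (1 + r/52)^52 = 1.121253: r/52 = 1.121253^(1/52) − 1 = 0.002203, so r = 0.114573 = 11.4573%.

11.4573%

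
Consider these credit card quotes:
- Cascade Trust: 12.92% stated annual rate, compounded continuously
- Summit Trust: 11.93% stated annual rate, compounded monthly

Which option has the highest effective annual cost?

Cascade Trust

Cascade Trust: e^0.1292 − 1 = 13.792%
Summit Trust: (1 + 0.1193/12)^12 − 1 = 12.604%
The highest effective annual rate is Cascade Trust at 13.792%.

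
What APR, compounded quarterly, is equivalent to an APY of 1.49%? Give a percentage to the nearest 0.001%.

1.482%

(1 + r/4)^4 − 1 = 0.0149, so 1 + r/4 = 1.0149^(1/4).
r/4 = 0.003704, so r = 0.014817 = 1.482%.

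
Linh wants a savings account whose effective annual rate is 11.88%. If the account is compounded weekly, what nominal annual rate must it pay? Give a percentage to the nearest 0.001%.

11.238%

(1 + r/52)^52 − 1 = 0.1188, so 1 + r/52 = 1.1188^(1/52).
r/52 = 0.002161, so r = 0.112378 = 11.238%.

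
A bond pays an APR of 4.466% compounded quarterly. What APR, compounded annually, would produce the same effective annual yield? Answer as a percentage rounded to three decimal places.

EAR = (1 + 0.04466/4)^4 − 1 = 0.045414.
Compounded annually, the equivalent nominal rate is the EAR itself: 4.541%.

4.541%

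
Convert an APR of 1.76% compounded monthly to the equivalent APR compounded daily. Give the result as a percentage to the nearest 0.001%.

1.759%

EAR = (1 + 0.0176/12)^12 − 1 = 0.017743.
Solve (1 + r/365)^365 = 1.017743: r/365 = 1.017743^(1/365) − 1 = 0.000048, so r = 0.017588 = 1.759%.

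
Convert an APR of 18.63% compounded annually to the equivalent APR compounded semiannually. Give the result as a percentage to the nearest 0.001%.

17.835%

Compounded annually, EAR = nominal = 0.186300.
Solve (1 + r/2)^2 = 1.186300: r/2 = 1.186300^(1/2) − 1 = 0.089174, so r = 0.178348 = 17.835%.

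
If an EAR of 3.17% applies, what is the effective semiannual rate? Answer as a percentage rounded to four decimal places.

1.5726%

The per-half-year rate i satisfies (1 + i)^2 = 1 + 0.0317.
i = 1.0317^(1/2) − 1 = 0.0157263 = 1.5726%.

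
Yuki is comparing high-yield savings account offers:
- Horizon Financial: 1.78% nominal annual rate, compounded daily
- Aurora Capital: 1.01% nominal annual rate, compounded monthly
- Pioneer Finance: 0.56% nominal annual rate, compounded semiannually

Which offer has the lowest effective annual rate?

Pioneer Finance

Horizon Financial: (1 + 0.0178/365)^365 − 1 = 1.796%
Aurora Capital: (1 + 0.0101/12)^12 − 1 = 1.015%
Pioneer Finance: (1 + 0.0056/2)^2 − 1 = 0.561%
The lowest effective annual rate is Pioneer Finance at 0.561%.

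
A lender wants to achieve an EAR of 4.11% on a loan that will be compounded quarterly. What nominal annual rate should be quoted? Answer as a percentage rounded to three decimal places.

(1 + r/4)^4 − 1 = 0.0411, so 1 + r/4 = 1.0411^(1/4).
r/4 = 0.010120, so r = 0.040481 = 4.048%.

4.048%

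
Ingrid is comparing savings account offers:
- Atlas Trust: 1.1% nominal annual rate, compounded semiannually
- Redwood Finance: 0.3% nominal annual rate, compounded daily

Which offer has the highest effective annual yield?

Atlas Trust

Atlas Trust: (1 + 0.011/2)^2 − 1 = 1.103%
Redwood Finance: (1 + 0.003/365)^365 − 1 = 0.300%
The highest effective annual rate is Atlas Trust at 1.103%.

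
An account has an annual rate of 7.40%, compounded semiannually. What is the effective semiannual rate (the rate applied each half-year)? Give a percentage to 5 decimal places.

3.70000%

With a nominal annual rate compounded semiannually, the periodic rate is the nominal rate divided by 2.
i = 0.0740 / 2 = 0.0370000 = 3.70000%.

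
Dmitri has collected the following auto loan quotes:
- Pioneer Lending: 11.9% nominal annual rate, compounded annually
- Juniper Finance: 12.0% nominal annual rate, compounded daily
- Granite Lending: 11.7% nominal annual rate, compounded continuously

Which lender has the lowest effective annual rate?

Pioneer Lending

Pioneer Lending: compounded annually, EAR = 11.900%
Juniper Finance: (1 + 0.120/365)^365 − 1 = 12.747%
Granite Lending: e^0.117 − 1 = 12.412%
The lowest effective annual rate is Pioneer Lending at 11.900%.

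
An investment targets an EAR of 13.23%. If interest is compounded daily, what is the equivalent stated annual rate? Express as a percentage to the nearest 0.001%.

(1 + r/365)^365 − 1 = 0.1323, so 1 + r/365 = 1.1323^(1/365).
r/365 = 0.000340, so r = 0.124272 = 12.427%.

12.427%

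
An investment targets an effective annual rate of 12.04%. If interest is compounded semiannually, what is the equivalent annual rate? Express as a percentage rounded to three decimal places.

(1 + r/2)^2 − 1 = 0.1204, so 1 + r/2 = 1.1204^(1/2).
r/2 = 0.058489, so r = 0.116979 = 11.698%.

11.698%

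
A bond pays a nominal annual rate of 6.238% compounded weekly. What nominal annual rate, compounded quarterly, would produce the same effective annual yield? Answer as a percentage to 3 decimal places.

EAR = (1 + 0.06238/52)^52 − 1 = 0.064327.
Solve (1 + r/4)^4 = 1.064327: r/4 = 1.064327^(1/4) − 1 = 0.015708, so r = 0.062831 = 6.283%.

6.283%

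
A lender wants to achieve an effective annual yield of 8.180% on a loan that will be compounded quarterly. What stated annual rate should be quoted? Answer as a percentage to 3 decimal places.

7.940%

(1 + r/4)^4 − 1 = 0.08180, so 1 + r/4 = 1.08180^(1/4).
r/4 = 0.019851, so r = 0.079404 = 7.940%.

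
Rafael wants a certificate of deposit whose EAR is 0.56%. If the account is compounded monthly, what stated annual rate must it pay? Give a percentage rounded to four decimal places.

0.5586%

(1 + r/12)^12 − 1 = 0.0056, so 1 + r/12 = 1.0056^(1/12).
r/12 = 0.000465, so r = 0.005586 = 0.5586%.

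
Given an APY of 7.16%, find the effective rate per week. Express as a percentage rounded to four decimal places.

0.1331%

The per-week rate i satisfies (1 + i)^52 = 1 + 0.0716.
i = 1.0716^(1/52) − 1 = 0.0013307 = 0.1331%.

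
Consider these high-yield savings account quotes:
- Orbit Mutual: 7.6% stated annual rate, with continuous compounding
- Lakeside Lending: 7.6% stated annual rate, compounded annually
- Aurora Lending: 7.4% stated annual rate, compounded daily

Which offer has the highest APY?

Orbit Mutual

Orbit Mutual: e^0.076 − 1 = 7.896%
Lakeside Lending: compounded annually, EAR = 7.600%
Aurora Lending: (1 + 0.074/365)^365 − 1 = 7.680%
The highest effective annual rate is Orbit Mutual at 7.896%.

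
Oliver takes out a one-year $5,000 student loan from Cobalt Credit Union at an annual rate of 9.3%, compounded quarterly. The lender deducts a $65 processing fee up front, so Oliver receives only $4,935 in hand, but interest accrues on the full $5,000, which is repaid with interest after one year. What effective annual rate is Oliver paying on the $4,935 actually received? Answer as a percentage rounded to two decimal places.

11.07%

Amount owed after one year: 5,000 × (1 + 0.093/4)^4 = 5,000 × 1.096294 = $5,481.47.
Effective rate on net proceeds: 5,481.47 / 4,935 − 1 = 0.110733 = 11.07%.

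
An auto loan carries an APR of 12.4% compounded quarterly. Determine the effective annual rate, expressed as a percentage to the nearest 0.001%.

EAR = (1 + 0.124/4)^4 − 1.
= 1.129886 − 1 = 12.989%.

12.989%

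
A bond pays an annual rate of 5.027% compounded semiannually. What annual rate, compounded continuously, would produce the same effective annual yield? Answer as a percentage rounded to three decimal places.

EAR = (1 + 0.05027/2)^2 − 1 = 0.050902.
Equivalent continuous rate: r = ln(1 + 0.050902) = 0.049649 = 4.965%.

4.965%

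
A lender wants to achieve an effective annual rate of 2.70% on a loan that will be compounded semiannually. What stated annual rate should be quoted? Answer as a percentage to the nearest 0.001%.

(1 + r/2)^2 − 1 = 0.0270, so 1 + r/2 = 1.0270^(1/2).
r/2 = 0.013410, so r = 0.026820 = 2.682%.

2.682%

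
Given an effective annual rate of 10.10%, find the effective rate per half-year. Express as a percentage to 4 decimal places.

4.9285%

The per-half-year rate i satisfies (1 + i)^2 = 1 + 0.1010.
i = 1.1010^(1/2) − 1 = 0.0492855 = 4.9285%.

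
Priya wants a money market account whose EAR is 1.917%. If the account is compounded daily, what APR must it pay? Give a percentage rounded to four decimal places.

(1 + r/365)^365 − 1 = 0.01917, so 1 + r/365 = 1.01917^(1/365).
r/365 = 0.000052, so r = 0.018989 = 1.8989%.

1.8989%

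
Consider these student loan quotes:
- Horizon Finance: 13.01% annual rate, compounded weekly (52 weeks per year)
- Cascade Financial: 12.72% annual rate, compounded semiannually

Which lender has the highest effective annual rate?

Horizon Finance

Horizon Finance: (1 + 0.1301/52)^52 − 1 = 13.876%
Cascade Financial: (1 + 0.1272/2)^2 − 1 = 13.124%
The highest effective annual rate is Horizon Finance at 13.876%.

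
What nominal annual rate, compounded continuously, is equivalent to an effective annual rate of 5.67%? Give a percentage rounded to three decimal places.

5.515%

Continuous: nominal r satisfies e^r − 1 = 0.0567.
r = ln(1 + 0.0567) = ln(1.0567) = 0.055151 = 5.515%.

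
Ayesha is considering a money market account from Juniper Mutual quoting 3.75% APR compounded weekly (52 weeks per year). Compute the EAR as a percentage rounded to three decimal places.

3.820%

EAR = (1 + 0.0375/52)^52 − 1.
= 1.038198 − 1 = 3.820%.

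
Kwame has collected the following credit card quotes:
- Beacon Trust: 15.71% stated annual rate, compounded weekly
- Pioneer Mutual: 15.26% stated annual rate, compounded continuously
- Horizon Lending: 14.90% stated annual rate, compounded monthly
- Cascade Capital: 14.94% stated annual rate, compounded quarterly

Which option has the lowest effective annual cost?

Beacon Trust: (1 + 0.1571/52)^52 − 1 = 16.984%
Pioneer Mutual: e^0.1526 − 1 = 16.486%
Horizon Lending: (1 + 0.1490/12)^12 − 1 = 15.961%
Cascade Capital: (1 + 0.1494/4)^4 − 1 = 15.798%
The lowest effective annual rate is Cascade Capital at 15.798%.

Cascade Capital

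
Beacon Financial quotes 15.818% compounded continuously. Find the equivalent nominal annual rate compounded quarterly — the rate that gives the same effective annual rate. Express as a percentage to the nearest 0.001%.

EAR under continuous compounding: e^0.15818 − 1 = 0.171377.
Solve (1 + r/4)^4 = 1.171377: r/4 = 1.171377^(1/4) − 1 = 0.040337, so r = 0.161349 = 16.135%.

16.135%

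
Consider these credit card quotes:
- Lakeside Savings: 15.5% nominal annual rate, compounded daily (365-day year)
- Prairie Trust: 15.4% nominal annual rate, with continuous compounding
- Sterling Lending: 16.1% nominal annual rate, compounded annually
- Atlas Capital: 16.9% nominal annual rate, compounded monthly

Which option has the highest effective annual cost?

Atlas Capital

Lakeside Savings: (1 + 0.155/365)^365 − 1 = 16.762%
Prairie Trust: e^0.154 − 1 = 16.649%
Sterling Lending: compounded annually, EAR = 16.100%
Atlas Capital: (1 + 0.169/12)^12 − 1 = 18.272%
The highest effective annual rate is Atlas Capital at 18.272%.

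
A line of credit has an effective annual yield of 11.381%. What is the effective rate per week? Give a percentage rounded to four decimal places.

0.2075%

The per-week rate i satisfies (1 + i)^52 = 1 + 0.11381.
i = 1.11381^(1/52) − 1 = 0.0020750 = 0.2075%.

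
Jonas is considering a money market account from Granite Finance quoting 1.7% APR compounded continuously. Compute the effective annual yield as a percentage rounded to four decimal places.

1.7145%

With continuous compounding, EAR = e^0.017 − 1.
e^0.017 = 1.017145, so EAR = 0.017145 = 1.7145%.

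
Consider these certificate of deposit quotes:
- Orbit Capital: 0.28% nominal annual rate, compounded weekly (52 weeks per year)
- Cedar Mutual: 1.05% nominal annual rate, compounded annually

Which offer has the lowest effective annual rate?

Orbit Capital: (1 + 0.0028/52)^52 − 1 = 0.280%
Cedar Mutual: compounded annually, EAR = 1.050%
The lowest effective annual rate is Orbit Capital at 0.280%.

Orbit Capital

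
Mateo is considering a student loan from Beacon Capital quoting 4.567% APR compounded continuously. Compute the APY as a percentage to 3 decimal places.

4.673%

With continuous compounding, EAR = e^0.04567 − 1.
e^0.04567 = 1.046729, so EAR = 0.046729 = 4.673%.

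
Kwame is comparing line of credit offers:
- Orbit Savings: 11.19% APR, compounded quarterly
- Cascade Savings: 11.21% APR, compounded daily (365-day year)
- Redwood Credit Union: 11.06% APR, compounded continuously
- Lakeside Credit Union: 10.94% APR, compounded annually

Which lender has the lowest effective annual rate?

Orbit Savings: (1 + 0.1119/4)^4 − 1 = 11.668%
Cascade Savings: (1 + 0.1121/365)^365 − 1 = 11.861%
Redwood Credit Union: e^0.1106 − 1 = 11.695%
Lakeside Credit Union: compounded annually, EAR = 10.940%
The lowest effective annual rate is Lakeside Credit Union at 10.940%.

Lakeside Credit Union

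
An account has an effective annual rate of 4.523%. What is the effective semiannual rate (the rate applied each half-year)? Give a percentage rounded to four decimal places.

The per-half-year rate i satisfies (1 + i)^2 = 1 + 0.04523.
i = 1.04523^(1/2) − 1 = 0.0223649 = 2.2365%.

2.2365%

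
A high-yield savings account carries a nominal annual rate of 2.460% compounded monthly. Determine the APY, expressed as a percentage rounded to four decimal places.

2.4879%

EAR = (1 + 0.02460/12)^12 − 1.
= 1.024879 − 1 = 2.4879%.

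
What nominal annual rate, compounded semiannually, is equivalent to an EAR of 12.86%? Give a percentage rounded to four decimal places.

(1 + r/2)^2 − 1 = 0.1286, so 1 + r/2 = 1.1286^(1/2).
r/2 = 0.062356, so r = 0.124712 = 12.4712%.

12.4712%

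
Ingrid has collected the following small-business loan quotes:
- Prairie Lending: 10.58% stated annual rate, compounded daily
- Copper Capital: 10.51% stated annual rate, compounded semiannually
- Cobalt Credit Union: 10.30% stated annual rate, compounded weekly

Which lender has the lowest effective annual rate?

Copper Capital

Prairie Lending: (1 + 0.1058/365)^365 − 1 = 11.158%
Copper Capital: (1 + 0.1051/2)^2 − 1 = 10.786%
Cobalt Credit Union: (1 + 0.1030/52)^52 − 1 = 10.838%
The lowest effective annual rate is Copper Capital at 10.786%.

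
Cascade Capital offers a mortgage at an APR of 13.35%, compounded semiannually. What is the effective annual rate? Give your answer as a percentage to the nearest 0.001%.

13.796%

EAR = (1 + 0.1335/2)^2 − 1.
= (1 + 0.066750)^2 − 1 = 1.137956 − 1 = 13.796%.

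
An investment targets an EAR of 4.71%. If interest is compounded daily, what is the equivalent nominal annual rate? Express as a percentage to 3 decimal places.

4.603%

(1 + r/365)^365 − 1 = 0.0471, so 1 + r/365 = 1.0471^(1/365).
r/365 = 0.000126, so r = 0.046027 = 4.603%.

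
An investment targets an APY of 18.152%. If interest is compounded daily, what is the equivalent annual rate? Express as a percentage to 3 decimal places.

(1 + r/365)^365 − 1 = 0.18152, so 1 + r/365 = 1.18152^(1/365).
r/365 = 0.000457, so r = 0.166840 = 16.684%.

16.684%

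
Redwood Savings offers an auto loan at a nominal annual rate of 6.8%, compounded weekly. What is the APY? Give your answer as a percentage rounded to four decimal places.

7.0318%

EAR = (1 + 0.068/52)^52 − 1.
= (1 + 0.001308)^52 − 1 = 1.070318 − 1 = 7.0318%.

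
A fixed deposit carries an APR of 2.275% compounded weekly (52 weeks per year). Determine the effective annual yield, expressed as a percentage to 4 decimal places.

2.3006%

EAR = (1 + 0.02275/52)^52 − 1.
= (1 + 0.000438)^52 − 1 = 1.023006 − 1 = 2.3006%.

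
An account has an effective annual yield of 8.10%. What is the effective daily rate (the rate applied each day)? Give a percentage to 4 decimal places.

0.0213%

The per-day rate i satisfies (1 + i)^365 = 1 + 0.0810.
i = 1.0810^(1/365) − 1 = 0.0002134 = 0.0213%.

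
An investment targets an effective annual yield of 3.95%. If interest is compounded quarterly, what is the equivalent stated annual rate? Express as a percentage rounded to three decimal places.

3.893%

(1 + r/4)^4 − 1 = 0.0395, so 1 + r/4 = 1.0395^(1/4).
r/4 = 0.009732, so r = 0.038928 = 3.893%.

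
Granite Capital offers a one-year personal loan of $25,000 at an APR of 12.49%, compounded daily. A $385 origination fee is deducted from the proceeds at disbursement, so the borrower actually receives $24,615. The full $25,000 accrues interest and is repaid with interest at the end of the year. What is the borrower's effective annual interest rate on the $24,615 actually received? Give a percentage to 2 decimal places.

15.07%

Amount owed after one year: 25,000 × (1 + 0.1249/365)^365 = 25,000 × 1.133011 = $28,325.27.
Effective rate on net proceeds: 28,325.27 / 24,615 − 1 = 0.150732 = 15.07%.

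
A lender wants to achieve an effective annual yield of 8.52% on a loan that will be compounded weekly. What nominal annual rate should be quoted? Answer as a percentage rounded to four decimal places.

(1 + r/52)^52 − 1 = 0.0852, so 1 + r/52 = 1.0852^(1/52).
r/52 = 0.001574, so r = 0.081829 = 8.1829%.

8.1829%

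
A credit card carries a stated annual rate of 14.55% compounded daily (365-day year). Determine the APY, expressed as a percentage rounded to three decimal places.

EAR = (1 + 0.1455/365)^365 − 1.
= 1.156584 − 1 = 15.658%.

15.658%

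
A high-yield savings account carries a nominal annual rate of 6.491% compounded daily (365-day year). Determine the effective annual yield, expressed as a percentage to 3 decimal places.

6.706%

EAR = (1 + 0.06491/365)^365 − 1.
= (1 + 0.000178)^365 − 1 = 1.067057 − 1 = 6.706%.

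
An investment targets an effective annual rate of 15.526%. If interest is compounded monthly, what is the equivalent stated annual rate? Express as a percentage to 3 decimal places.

14.520%

(1 + r/12)^12 − 1 = 0.15526, so 1 + r/12 = 1.15526^(1/12).
r/12 = 0.012100, so r = 0.145197 = 14.520%.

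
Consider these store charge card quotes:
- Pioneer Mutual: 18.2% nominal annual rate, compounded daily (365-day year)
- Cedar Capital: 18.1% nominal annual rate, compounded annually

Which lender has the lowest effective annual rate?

Cedar Capital

Pioneer Mutual: (1 + 0.182/365)^365 − 1 = 19.956%
Cedar Capital: compounded annually, EAR = 18.100%
The lowest effective annual rate is Cedar Capital at 18.100%.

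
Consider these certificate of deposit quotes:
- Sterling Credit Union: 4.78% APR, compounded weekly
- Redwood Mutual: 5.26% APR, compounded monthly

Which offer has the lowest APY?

Sterling Credit Union: (1 + 0.0478/52)^52 − 1 = 4.894%
Redwood Mutual: (1 + 0.0526/12)^12 − 1 = 5.389%
The lowest effective annual rate is Sterling Credit Union at 4.894%.

Sterling Credit Union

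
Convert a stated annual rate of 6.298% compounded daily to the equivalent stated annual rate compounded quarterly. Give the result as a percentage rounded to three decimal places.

6.347%

EAR = (1 + 0.06298/365)^365 − 1 = 0.065000.
Solve (1 + r/4)^4 = 1.065000: r/4 = 1.065000^(1/4) − 1 = 0.015868, so r = 0.063473 = 6.347%.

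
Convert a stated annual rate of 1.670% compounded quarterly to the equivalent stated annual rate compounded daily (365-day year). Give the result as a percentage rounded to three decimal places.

1.667%

EAR = (1 + 0.01670/4)^4 − 1 = 0.016805.
Solve (1 + r/365)^365 = 1.016805: r/365 = 1.016805^(1/365) − 1 = 0.000046, so r = 0.016666 = 1.667%.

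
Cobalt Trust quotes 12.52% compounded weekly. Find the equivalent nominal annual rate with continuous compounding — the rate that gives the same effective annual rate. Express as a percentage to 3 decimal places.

12.505%

EAR = (1 + 0.1252/52)^52 − 1 = 0.133205.
Equivalent continuous rate: r = ln(1 + 0.133205) = 0.125050 = 12.505%.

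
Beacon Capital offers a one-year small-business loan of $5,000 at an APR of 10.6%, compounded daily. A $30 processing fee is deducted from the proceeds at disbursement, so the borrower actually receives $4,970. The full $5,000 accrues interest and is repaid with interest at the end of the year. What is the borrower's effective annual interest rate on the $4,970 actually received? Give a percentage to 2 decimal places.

11.85%

Amount owed after one year: 5,000 × (1 + 0.106/365)^365 = 5,000 × 1.111805 = $5,559.02.
Effective rate on net proceeds: 5,559.02 / 4,970 − 1 = 0.118516 = 11.85%.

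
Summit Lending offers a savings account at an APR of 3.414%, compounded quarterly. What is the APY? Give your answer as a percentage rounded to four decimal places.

3.4580%

EAR = (1 + 0.03414/4)^4 − 1.
= 1.034580 − 1 = 3.4580%.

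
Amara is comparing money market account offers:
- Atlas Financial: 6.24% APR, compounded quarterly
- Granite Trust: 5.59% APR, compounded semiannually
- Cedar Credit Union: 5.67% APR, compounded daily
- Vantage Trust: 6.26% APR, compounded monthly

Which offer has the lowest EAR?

Atlas Financial: (1 + 0.0624/4)^4 − 1 = 6.388%
Granite Trust: (1 + 0.0559/2)^2 − 1 = 5.668%
Cedar Credit Union: (1 + 0.0567/365)^365 − 1 = 5.833%
Vantage Trust: (1 + 0.0626/12)^12 − 1 = 6.443%
The lowest effective annual rate is Granite Trust at 5.668%.

Granite Trust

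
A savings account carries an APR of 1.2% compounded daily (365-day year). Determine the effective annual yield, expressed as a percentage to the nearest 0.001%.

1.207%

EAR = (1 + 0.012/365)^365 − 1.
= (1 + 0.000033)^365 − 1 = 1.012072 − 1 = 1.207%.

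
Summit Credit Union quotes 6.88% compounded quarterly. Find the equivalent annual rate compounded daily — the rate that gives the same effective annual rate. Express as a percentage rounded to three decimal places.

EAR = (1 + 0.0688/4)^4 − 1 = 0.070595.
Solve (1 + r/365)^365 = 1.070595: r/365 = 1.070595^(1/365) − 1 = 0.000187, so r = 0.068221 = 6.822%.

6.822%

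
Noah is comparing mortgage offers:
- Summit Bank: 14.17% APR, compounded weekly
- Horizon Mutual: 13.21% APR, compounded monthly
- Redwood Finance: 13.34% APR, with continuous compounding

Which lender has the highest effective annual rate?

Summit Bank: (1 + 0.1417/52)^52 − 1 = 15.201%
Horizon Mutual: (1 + 0.1321/12)^12 − 1 = 14.040%
Redwood Finance: e^0.1334 − 1 = 14.271%
The highest effective annual rate is Summit Bank at 15.201%.

Summit Bank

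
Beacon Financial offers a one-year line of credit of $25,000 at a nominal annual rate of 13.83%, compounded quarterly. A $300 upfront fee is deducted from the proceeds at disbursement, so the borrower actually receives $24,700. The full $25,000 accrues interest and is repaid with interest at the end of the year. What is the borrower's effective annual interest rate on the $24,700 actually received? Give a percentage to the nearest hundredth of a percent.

Amount owed after one year: 25,000 × (1 + 0.1383/4)^4 = 25,000 × 1.145639 = $28,640.98.
Effective rate on net proceeds: 28,640.98 / 24,700 − 1 = 0.159554 = 15.96%.

15.96%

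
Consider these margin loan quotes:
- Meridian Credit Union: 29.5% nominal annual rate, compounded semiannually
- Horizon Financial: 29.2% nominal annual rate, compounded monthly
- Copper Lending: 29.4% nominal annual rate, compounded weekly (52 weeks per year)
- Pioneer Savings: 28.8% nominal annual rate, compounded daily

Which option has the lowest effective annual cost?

Meridian Credit Union

Meridian Credit Union: (1 + 0.295/2)^2 − 1 = 31.676%
Horizon Financial: (1 + 0.292/12)^12 − 1 = 33.443%
Copper Lending: (1 + 0.294/52)^52 − 1 = 34.067%
Pioneer Savings: (1 + 0.288/365)^365 − 1 = 33.361%
The lowest effective annual rate is Meridian Credit Union at 31.676%.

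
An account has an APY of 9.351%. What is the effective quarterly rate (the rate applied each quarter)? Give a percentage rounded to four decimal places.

2.2600%

The per-quarter rate i satisfies (1 + i)^4 = 1 + 0.09351.
i = 1.09351^(1/4) − 1 = 0.0225998 = 2.2600%.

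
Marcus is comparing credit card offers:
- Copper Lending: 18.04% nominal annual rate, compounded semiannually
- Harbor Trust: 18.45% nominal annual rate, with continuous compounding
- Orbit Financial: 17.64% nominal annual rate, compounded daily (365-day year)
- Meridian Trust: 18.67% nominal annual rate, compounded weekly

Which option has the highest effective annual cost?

Copper Lending: (1 + 0.1804/2)^2 − 1 = 18.854%
Harbor Trust: e^0.1845 − 1 = 20.262%
Orbit Financial: (1 + 0.1764/365)^365 − 1 = 19.286%
Meridian Trust: (1 + 0.1867/52)^52 − 1 = 20.486%
The highest effective annual rate is Meridian Trust at 20.486%.

Meridian Trust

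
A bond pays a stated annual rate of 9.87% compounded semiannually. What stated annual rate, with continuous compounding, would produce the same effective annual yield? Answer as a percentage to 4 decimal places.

EAR = (1 + 0.0987/2)^2 − 1 = 0.101135.
Equivalent continuous rate: r = ln(1 + 0.101135) = 0.096342 = 9.6342%.

9.6342%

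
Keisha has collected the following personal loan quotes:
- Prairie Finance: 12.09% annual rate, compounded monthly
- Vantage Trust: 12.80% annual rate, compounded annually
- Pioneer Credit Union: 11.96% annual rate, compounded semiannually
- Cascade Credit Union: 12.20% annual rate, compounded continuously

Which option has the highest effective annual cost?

Cascade Credit Union

Prairie Finance: (1 + 0.1209/12)^12 − 1 = 12.783%
Vantage Trust: compounded annually, EAR = 12.800%
Pioneer Credit Union: (1 + 0.1196/2)^2 − 1 = 12.318%
Cascade Credit Union: e^0.1220 − 1 = 12.975%
The highest effective annual rate is Cascade Credit Union at 12.975%.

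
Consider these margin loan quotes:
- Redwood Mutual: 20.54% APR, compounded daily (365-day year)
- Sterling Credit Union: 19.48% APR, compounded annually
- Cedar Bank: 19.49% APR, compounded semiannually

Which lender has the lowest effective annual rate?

Redwood Mutual: (1 + 0.2054/365)^365 − 1 = 22.795%
Sterling Credit Union: compounded annually, EAR = 19.480%
Cedar Bank: (1 + 0.1949/2)^2 − 1 = 20.440%
The lowest effective annual rate is Sterling Credit Union at 19.480%.

Sterling Credit Union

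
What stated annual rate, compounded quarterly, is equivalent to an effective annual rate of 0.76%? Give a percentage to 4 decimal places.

0.7578%

(1 + r/4)^4 − 1 = 0.0076, so 1 + r/4 = 1.0076^(1/4).
r/4 = 0.001895, so r = 0.007578 = 0.7578%.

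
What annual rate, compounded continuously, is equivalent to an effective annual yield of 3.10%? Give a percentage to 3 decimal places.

Continuous: nominal r satisfies e^r − 1 = 0.0310.
r = ln(1 + 0.0310) = ln(1.0310) = 0.030529 = 3.053%.

3.053%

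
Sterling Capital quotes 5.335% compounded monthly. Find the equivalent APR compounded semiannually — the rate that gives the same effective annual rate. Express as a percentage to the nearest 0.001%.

EAR = (1 + 0.05335/12)^12 − 1 = 0.054674.
Solve (1 + r/2)^2 = 1.054674: r/2 = 1.054674^(1/2) − 1 = 0.026973, so r = 0.053946 = 5.395%.

5.395%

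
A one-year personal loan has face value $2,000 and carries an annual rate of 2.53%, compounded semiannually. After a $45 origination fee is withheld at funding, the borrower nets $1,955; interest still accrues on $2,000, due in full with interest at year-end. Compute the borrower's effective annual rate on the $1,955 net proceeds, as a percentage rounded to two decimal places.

Amount owed after one year: 2,000 × (1 + 0.0253/2)^2 = 2,000 × 1.025460 = $2,050.92.
Effective rate on net proceeds: 2,050.92 / 1,955 − 1 = 0.049064 = 4.91%.

4.91%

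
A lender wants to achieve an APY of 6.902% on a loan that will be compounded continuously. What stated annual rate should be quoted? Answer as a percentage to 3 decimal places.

Continuous: nominal r satisfies e^r − 1 = 0.06902.
r = ln(1 + 0.06902) = ln(1.06902) = 0.066742 = 6.674%.

6.674%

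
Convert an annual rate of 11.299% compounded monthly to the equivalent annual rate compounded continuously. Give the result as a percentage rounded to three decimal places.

EAR = (1 + 0.11299/12)^12 − 1 = 0.119029.
Equivalent continuous rate: r = ln(1 + 0.119029) = 0.112461 = 11.246%.

11.246%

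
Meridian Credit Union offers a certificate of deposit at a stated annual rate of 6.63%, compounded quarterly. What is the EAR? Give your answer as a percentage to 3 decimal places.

EAR = (1 + 0.0663/4)^4 − 1.
= (1 + 0.016575)^4 − 1 = 1.067967 − 1 = 6.797%.

6.797%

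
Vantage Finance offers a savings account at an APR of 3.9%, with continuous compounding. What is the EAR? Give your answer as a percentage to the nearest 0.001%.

With continuous compounding, EAR = e^0.039 − 1.
e^0.039 = 1.039770, so EAR = 0.039770 = 3.977%.

3.977%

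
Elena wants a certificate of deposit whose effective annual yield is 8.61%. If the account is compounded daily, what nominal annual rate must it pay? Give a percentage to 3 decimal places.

8.260%

(1 + r/365)^365 − 1 = 0.0861, so 1 + r/365 = 1.0861^(1/365).
r/365 = 0.000226, so r = 0.082603 = 8.260%.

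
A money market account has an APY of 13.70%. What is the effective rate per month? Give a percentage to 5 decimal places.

The per-month rate i satisfies (1 + i)^12 = 1 + 0.1370.
i = 1.1370^(1/12) − 1 = 0.0107569 = 1.07569%.

1.07569%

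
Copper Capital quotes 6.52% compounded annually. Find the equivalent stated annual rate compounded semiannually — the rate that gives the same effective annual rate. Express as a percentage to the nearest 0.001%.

6.417%

Compounded annually, EAR = nominal = 0.065200.
Solve (1 + r/2)^2 = 1.065200: r/2 = 1.065200^(1/2) − 1 = 0.032085, so r = 0.064171 = 6.417%.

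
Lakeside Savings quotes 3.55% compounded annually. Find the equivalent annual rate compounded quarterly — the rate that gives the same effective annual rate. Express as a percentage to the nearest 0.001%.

3.504%

Compounded annually, EAR = nominal = 0.035500.
Solve (1 + r/4)^4 = 1.035500: r/4 = 1.035500^(1/4) − 1 = 0.008759, so r = 0.035037 = 3.504%.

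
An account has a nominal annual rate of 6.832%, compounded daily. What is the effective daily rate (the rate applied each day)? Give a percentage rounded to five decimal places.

0.01872%

With a nominal annual rate compounded daily, the periodic rate is the nominal rate divided by 365.
i = 0.06832 / 365 = 0.0001872 = 0.01872%.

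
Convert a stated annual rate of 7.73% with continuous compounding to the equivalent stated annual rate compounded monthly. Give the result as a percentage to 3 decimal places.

7.755%

EAR under continuous compounding: e^0.0773 − 1 = 0.080366.
Solve (1 + r/12)^12 = 1.080366: r/12 = 1.080366^(1/12) − 1 = 0.006462, so r = 0.077550 = 7.755%.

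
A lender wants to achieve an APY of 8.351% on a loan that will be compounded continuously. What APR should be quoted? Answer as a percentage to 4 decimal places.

8.0206%

Continuous: nominal r satisfies e^r − 1 = 0.08351.
r = ln(1 + 0.08351) = ln(1.08351) = 0.080206 = 8.0206%.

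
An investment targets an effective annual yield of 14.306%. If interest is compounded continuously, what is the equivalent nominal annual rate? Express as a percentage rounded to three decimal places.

13.371%

Continuous: nominal r satisfies e^r − 1 = 0.14306.
r = ln(1 + 0.14306) = ln(1.14306) = 0.133709 = 13.371%.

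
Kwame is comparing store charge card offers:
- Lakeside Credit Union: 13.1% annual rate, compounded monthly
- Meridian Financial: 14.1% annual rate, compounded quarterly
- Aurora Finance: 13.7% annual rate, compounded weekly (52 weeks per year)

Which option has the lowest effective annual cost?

Lakeside Credit Union

Lakeside Credit Union: (1 + 0.131/12)^12 − 1 = 13.916%
Meridian Financial: (1 + 0.141/4)^4 − 1 = 14.863%
Aurora Finance: (1 + 0.137/52)^52 − 1 = 14.662%
The lowest effective annual rate is Lakeside Credit Union at 13.916%.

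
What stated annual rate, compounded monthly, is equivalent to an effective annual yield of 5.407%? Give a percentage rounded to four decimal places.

5.2775%

(1 + r/12)^12 − 1 = 0.05407, so 1 + r/12 = 1.05407^(1/12).
r/12 = 0.004398, so r = 0.052775 = 5.2775%.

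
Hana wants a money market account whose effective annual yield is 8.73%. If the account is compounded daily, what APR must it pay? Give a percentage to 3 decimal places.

(1 + r/365)^365 − 1 = 0.0873, so 1 + r/365 = 1.0873^(1/365).
r/365 = 0.000229, so r = 0.083707 = 8.371%.

8.371%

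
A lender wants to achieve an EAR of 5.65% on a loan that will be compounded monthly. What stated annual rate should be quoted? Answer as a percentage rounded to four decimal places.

5.5088%

(1 + r/12)^12 − 1 = 0.0565, so 1 + r/12 = 1.0565^(1/12).
r/12 = 0.004591, so r = 0.055088 = 5.5088%.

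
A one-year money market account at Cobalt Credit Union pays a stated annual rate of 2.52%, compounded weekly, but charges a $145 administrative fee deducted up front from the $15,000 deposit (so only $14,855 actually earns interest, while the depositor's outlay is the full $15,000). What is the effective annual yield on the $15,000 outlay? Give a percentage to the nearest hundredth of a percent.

Value after one year: 14,855 × (1 + 0.0252/52)^52 = 14,855 × 1.025514 = $15,234.01.
Effective yield on the $15,000 outlay: 15,234.01 / 15,000 − 1 = 0.015601 = 1.56%.

1.56%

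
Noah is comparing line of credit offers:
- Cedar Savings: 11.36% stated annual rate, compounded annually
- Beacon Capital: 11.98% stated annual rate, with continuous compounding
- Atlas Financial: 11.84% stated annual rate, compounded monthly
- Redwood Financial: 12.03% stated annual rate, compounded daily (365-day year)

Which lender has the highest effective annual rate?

Redwood Financial

Cedar Savings: compounded annually, EAR = 11.360%
Beacon Capital: e^0.1198 − 1 = 12.727%
Atlas Financial: (1 + 0.1184/12)^12 − 1 = 12.504%
Redwood Financial: (1 + 0.1203/365)^365 − 1 = 12.781%
The highest effective annual rate is Redwood Financial at 12.781%.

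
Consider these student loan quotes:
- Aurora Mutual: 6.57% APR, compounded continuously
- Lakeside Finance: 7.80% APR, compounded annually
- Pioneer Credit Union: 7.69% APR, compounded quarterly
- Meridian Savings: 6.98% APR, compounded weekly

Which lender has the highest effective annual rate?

Aurora Mutual: e^0.0657 − 1 = 6.791%
Lakeside Finance: compounded annually, EAR = 7.800%
Pioneer Credit Union: (1 + 0.0769/4)^4 − 1 = 7.915%
Meridian Savings: (1 + 0.0698/52)^52 − 1 = 7.224%
The highest effective annual rate is Pioneer Credit Union at 7.915%.

Pioneer Credit Union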